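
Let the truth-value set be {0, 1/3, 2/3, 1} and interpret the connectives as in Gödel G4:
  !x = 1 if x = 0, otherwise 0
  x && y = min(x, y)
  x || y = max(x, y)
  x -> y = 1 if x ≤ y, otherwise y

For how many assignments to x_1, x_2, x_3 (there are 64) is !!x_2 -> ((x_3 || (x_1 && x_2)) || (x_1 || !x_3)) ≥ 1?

46

value 1: 46 assignments (counts)
value 2/3: 12 assignments
value 1/3: 6 assignments
So 46 of the 64 assignments meet the threshold.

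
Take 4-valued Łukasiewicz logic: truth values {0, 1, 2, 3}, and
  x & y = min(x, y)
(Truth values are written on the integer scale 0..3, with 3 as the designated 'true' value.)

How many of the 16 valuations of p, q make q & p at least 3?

1

p = 0, q = 0 ↦ 0  <
p = 0, q = 1 ↦ 0  <
p = 0, q = 2 ↦ 0  <
p = 0, q = 3 ↦ 0  <
p = 1, q = 0 ↦ 0  <
p = 1, q = 1 ↦ 1  <
p = 1, q = 2 ↦ 1  <
p = 1, q = 3 ↦ 1  <
p = 2, q = 0 ↦ 0  <
p = 2, q = 1 ↦ 1  <
p = 2, q = 2 ↦ 2  <
p = 2, q = 3 ↦ 2  <
p = 3, q = 0 ↦ 0  <
p = 3, q = 1 ↦ 1  <
p = 3, q = 2 ↦ 2  <
p = 3, q = 3 ↦ 3  ≥
So 1 of the 16 assignments meets the threshold.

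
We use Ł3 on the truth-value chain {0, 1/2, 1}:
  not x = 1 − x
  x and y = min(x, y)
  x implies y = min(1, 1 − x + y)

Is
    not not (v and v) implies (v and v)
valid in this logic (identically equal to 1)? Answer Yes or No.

v = 0 ↦ 1
v = 1/2 ↦ 1
v = 1 ↦ 1
Every assignment gives a value ≥ 1.

Yes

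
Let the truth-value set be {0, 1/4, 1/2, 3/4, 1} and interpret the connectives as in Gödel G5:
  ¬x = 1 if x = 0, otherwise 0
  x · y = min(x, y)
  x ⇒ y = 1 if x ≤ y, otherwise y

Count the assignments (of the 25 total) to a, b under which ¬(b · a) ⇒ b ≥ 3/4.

18

value 1: 17 assignments (counts)
value 3/4: 1 assignment (counts)
value 1/2: 1 assignment
value 1/4: 1 assignment
value 0: 5 assignments
So 18 of the 25 assignments meet the threshold.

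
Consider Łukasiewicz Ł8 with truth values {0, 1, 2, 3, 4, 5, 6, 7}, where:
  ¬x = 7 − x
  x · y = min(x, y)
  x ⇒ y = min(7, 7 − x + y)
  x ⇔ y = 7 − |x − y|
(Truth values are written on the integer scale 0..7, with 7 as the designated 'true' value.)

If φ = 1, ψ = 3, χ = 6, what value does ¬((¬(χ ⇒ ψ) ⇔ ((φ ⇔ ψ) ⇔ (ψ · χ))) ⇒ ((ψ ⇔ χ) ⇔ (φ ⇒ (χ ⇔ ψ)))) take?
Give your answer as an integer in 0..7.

χ ⇒ ψ = 6 ⇒ 3 = 4
¬(χ ⇒ ψ) = ¬4 = 3
φ ⇔ ψ = 1 ⇔ 3 = 5
ψ · χ = 3 · 6 = 3
(φ ⇔ ψ) ⇔ (ψ · χ) = 5 ⇔ 3 = 5
¬(χ ⇒ ψ) ⇔ ((φ ⇔ ψ) ⇔ (ψ · χ)) = 3 ⇔ 5 = 5
ψ ⇔ χ = 3 ⇔ 6 = 4
χ ⇔ ψ = 6 ⇔ 3 = 4
φ ⇒ (χ ⇔ ψ) = 1 ⇒ 4 = 7
(ψ ⇔ χ) ⇔ (φ ⇒ (χ ⇔ ψ)) = 4 ⇔ 7 = 4
(¬(χ ⇒ ψ) ⇔ ((φ ⇔ ψ) ⇔ (ψ · χ))) ⇒ ((ψ ⇔ χ) ⇔ (φ ⇒ (χ ⇔ ψ))) = 5 ⇒ 4 = 6
¬((¬(χ ⇒ ψ) ⇔ ((φ ⇔ ψ) ⇔ (ψ · χ))) ⇒ ((ψ ⇔ χ) ⇔ (φ ⇒ (χ ⇔ ψ)))) = ¬6 = 1

1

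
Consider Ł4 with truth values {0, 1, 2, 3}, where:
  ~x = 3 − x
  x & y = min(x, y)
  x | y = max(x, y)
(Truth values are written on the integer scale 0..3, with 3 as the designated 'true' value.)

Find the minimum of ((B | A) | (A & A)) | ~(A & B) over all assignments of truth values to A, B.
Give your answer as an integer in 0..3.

Take A = 1, B = 1:
B | A = 1 | 1 = 1
A & A = 1 & 1 = 1
(B | A) | (A & A) = 1 | 1 = 1
A & B = 1 & 1 = 1
~(A & B) = ~1 = 2
((B | A) | (A & A)) | ~(A & B) = 1 | 2 = 2
No assignment yields a value below 2, so this is the minimum.

2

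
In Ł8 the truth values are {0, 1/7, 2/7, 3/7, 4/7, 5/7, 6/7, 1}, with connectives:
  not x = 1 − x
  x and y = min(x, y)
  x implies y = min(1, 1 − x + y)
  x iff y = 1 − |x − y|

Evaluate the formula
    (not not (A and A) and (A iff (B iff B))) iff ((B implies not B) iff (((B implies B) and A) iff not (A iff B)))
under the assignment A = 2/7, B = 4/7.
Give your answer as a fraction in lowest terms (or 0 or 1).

3/7

A and A = 2/7 and 2/7 = 2/7
not (A and A) = not 2/7 = 5/7
not not (A and A) = not 5/7 = 2/7
B iff B = 4/7 iff 4/7 = 1
A iff (B iff B) = 2/7 iff 1 = 2/7
not not (A and A) and (A iff (B iff B)) = 2/7 and 2/7 = 2/7
not B = not 4/7 = 3/7
B implies not B = 4/7 implies 3/7 = 6/7
B implies B = 4/7 implies 4/7 = 1
(B implies B) and A = 1 and 2/7 = 2/7
A iff B = 2/7 iff 4/7 = 5/7
not (A iff B) = not 5/7 = 2/7
((B implies B) and A) iff not (A iff B) = 2/7 iff 2/7 = 1
(B implies not B) iff (((B implies B) and A) iff not (A iff B)) = 6/7 iff 1 = 6/7
(not not (A and A) and (A iff (B iff B))) iff ((B implies not B) iff (((B implies B) and A) iff not (A iff B))) = 2/7 iff 6/7 = 3/7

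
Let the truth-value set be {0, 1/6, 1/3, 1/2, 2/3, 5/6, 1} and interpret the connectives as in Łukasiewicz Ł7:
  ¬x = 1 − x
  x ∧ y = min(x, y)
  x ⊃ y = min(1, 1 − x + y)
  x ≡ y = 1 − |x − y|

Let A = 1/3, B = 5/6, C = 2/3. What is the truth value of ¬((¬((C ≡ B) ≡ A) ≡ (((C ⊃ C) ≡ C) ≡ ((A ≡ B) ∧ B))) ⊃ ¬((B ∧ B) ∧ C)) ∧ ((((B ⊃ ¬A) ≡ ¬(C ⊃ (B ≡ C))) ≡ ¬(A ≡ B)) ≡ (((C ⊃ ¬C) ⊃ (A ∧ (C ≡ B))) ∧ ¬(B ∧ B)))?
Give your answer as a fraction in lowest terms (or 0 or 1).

C ≡ B = 2/3 ≡ 5/6 = 5/6
(C ≡ B) ≡ A = 5/6 ≡ 1/3 = 1/2
¬((C ≡ B) ≡ A) = ¬1/2 = 1/2
C ⊃ C = 2/3 ⊃ 2/3 = 1
(C ⊃ C) ≡ C = 1 ≡ 2/3 = 2/3
A ≡ B = 1/3 ≡ 5/6 = 1/2
(A ≡ B) ∧ B = 1/2 ∧ 5/6 = 1/2
((C ⊃ C) ≡ C) ≡ ((A ≡ B) ∧ B) = 2/3 ≡ 1/2 = 5/6
¬((C ≡ B) ≡ A) ≡ (((C ⊃ C) ≡ C) ≡ ((A ≡ B) ∧ B)) = 1/2 ≡ 5/6 = 2/3
B ∧ B = 5/6 ∧ 5/6 = 5/6
(B ∧ B) ∧ C = 5/6 ∧ 2/3 = 2/3
¬((B ∧ B) ∧ C) = ¬2/3 = 1/3
(¬((C ≡ B) ≡ A) ≡ (((C ⊃ C) ≡ C) ≡ ((A ≡ B) ∧ B))) ⊃ ¬((B ∧ B) ∧ C) = 2/3 ⊃ 1/3 = 2/3
¬((¬((C ≡ B) ≡ A) ≡ (((C ⊃ C) ≡ C) ≡ ((A ≡ B) ∧ B))) ⊃ ¬((B ∧ B) ∧ C)) = ¬2/3 = 1/3
¬A = ¬1/3 = 2/3
B ⊃ ¬A = 5/6 ⊃ 2/3 = 5/6
B ≡ C = 5/6 ≡ 2/3 = 5/6
C ⊃ (B ≡ C) = 2/3 ⊃ 5/6 = 1
¬(C ⊃ (B ≡ C)) = ¬1 = 0
(B ⊃ ¬A) ≡ ¬(C ⊃ (B ≡ C)) = 5/6 ≡ 0 = 1/6
A ≡ B = 1/3 ≡ 5/6 = 1/2
¬(A ≡ B) = ¬1/2 = 1/2
((B ⊃ ¬A) ≡ ¬(C ⊃ (B ≡ C))) ≡ ¬(A ≡ B) = 1/6 ≡ 1/2 = 2/3
¬C = ¬2/3 = 1/3
C ⊃ ¬C = 2/3 ⊃ 1/3 = 2/3
C ≡ B = 2/3 ≡ 5/6 = 5/6
A ∧ (C ≡ B) = 1/3 ∧ 5/6 = 1/3
(C ⊃ ¬C) ⊃ (A ∧ (C ≡ B)) = 2/3 ⊃ 1/3 = 2/3
B ∧ B = 5/6 ∧ 5/6 = 5/6
¬(B ∧ B) = ¬5/6 = 1/6
((C ⊃ ¬C) ⊃ (A ∧ (C ≡ B))) ∧ ¬(B ∧ B) = 2/3 ∧ 1/6 = 1/6
(((B ⊃ ¬A) ≡ ¬(C ⊃ (B ≡ C))) ≡ ¬(A ≡ B)) ≡ (((C ⊃ ¬C) ⊃ (A ∧ (C ≡ B))) ∧ ¬(B ∧ B)) = 2/3 ≡ 1/6 = 1/2
¬((¬((C ≡ B) ≡ A) ≡ (((C ⊃ C) ≡ C) ≡ ((A ≡ B) ∧ B))) ⊃ ¬((B ∧ B) ∧ C)) ∧ ((((B ⊃ ¬A) ≡ ¬(C ⊃ (B ≡ C))) ≡ ¬(A ≡ B)) ≡ (((C ⊃ ¬C) ⊃ (A ∧ (C ≡ B))) ∧ ¬(B ∧ B))) = 1/3 ∧ 1/2 = 1/3

1/3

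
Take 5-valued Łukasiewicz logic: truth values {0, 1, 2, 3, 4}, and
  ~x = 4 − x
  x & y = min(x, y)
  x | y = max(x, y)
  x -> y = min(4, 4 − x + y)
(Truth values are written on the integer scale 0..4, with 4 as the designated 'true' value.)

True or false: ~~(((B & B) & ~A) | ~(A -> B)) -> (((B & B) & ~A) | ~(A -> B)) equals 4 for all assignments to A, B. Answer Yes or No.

At A = 1, B = 1, for instance:
B & B = 1 & 1 = 1
~A = ~1 = 3
(B & B) & ~A = 1 & 3 = 1
A -> B = 1 -> 1 = 4
~(A -> B) = ~4 = 0
((B & B) & ~A) | ~(A -> B) = 1 | 0 = 1
~(((B & B) & ~A) | ~(A -> B)) = ~1 = 3
~~(((B & B) & ~A) | ~(A -> B)) = ~3 = 1
~~(((B & B) & ~A) | ~(A -> B)) -> (((B & B) & ~A) | ~(A -> B)) = 1 -> 1 = 4
and checking the remaining 24 assignments likewise gives ≥ 4 in every case.

Yes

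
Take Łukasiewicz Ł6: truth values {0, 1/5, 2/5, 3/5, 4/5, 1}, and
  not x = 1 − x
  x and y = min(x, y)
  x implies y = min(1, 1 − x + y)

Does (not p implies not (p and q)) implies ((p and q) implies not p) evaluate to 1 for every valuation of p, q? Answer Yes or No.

Counterexample: take p = 3/5, q = 3/5.
not p = not 3/5 = 2/5
p and q = 3/5 and 3/5 = 3/5
not (p and q) = not 3/5 = 2/5
not p implies not (p and q) = 2/5 implies 2/5 = 1
p and q = 3/5 and 3/5 = 3/5
not p = not 3/5 = 2/5
(p and q) implies not p = 3/5 implies 2/5 = 4/5
(not p implies not (p and q)) implies ((p and q) implies not p) = 1 implies 4/5 = 4/5
This gives 4/5 ≠ 1.

No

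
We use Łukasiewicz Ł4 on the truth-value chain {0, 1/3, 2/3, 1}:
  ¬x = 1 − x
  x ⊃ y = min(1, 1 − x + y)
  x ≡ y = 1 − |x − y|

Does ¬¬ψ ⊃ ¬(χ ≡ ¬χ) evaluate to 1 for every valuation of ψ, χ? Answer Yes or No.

No

Counterexample: take ψ = 2/3, χ = 1/3.
¬ψ = ¬2/3 = 1/3
¬¬ψ = ¬1/3 = 2/3
¬χ = ¬1/3 = 2/3
χ ≡ ¬χ = 1/3 ≡ 2/3 = 2/3
¬(χ ≡ ¬χ) = ¬2/3 = 1/3
¬¬ψ ⊃ ¬(χ ≡ ¬χ) = 2/3 ⊃ 1/3 = 2/3
This gives 2/3 ≠ 1.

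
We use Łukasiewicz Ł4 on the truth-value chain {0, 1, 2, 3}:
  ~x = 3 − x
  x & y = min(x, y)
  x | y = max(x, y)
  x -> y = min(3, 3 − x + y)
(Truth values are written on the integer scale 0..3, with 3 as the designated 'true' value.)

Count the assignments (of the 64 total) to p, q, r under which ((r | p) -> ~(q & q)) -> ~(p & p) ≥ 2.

49

value 3: 32 assignments (counts)
value 2: 17 assignments (counts)
value 1: 11 assignments
value 0: 4 assignments
So 49 of the 64 assignments meet the threshold.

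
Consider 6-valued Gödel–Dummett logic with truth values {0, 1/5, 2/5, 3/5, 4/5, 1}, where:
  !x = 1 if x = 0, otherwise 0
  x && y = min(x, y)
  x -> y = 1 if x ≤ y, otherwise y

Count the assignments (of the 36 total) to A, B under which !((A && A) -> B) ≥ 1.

value 1: 5 assignments (counts)
value 0: 31 assignments
So 5 of the 36 assignments meet the threshold.

5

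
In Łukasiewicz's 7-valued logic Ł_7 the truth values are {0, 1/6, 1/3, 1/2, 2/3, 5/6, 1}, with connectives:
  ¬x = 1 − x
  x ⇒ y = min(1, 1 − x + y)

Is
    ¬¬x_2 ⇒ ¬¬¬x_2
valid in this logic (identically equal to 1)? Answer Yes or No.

Counterexample: take x_2 = 2/3.
¬x_2 = ¬2/3 = 1/3
¬¬x_2 = ¬1/3 = 2/3
¬x_2 = ¬2/3 = 1/3
¬¬x_2 = ¬1/3 = 2/3
¬¬¬x_2 = ¬2/3 = 1/3
¬¬x_2 ⇒ ¬¬¬x_2 = 2/3 ⇒ 1/3 = 2/3
This gives 2/3 ≠ 1.

No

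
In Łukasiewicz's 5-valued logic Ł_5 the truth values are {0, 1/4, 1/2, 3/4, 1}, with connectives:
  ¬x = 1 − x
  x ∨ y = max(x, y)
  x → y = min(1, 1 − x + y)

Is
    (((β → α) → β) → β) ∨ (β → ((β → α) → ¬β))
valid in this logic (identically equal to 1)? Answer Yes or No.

Counterexample: take α = 1/2, β = 3/4.
β → α = 3/4 → 1/2 = 3/4
(β → α) → β = 3/4 → 3/4 = 1
((β → α) → β) → β = 1 → 3/4 = 3/4
β → α = 3/4 → 1/2 = 3/4
¬β = ¬3/4 = 1/4
(β → α) → ¬β = 3/4 → 1/4 = 1/2
β → ((β → α) → ¬β) = 3/4 → 1/2 = 3/4
(((β → α) → β) → β) ∨ (β → ((β → α) → ¬β)) = 3/4 ∨ 3/4 = 3/4
This gives 3/4 ≠ 1.

No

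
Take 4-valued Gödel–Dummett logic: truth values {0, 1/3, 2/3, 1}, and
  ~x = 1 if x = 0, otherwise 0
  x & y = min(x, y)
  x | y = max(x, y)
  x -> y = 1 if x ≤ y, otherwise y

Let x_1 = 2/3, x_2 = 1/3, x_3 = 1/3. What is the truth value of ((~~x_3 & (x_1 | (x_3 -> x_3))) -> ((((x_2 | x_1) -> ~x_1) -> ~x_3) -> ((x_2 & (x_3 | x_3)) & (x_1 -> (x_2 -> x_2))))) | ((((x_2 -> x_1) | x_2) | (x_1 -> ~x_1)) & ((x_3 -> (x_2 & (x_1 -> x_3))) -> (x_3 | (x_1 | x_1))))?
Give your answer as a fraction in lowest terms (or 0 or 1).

~x_3 = ~1/3 = 0
~~x_3 = ~0 = 1
x_3 -> x_3 = 1/3 -> 1/3 = 1
x_1 | (x_3 -> x_3) = 2/3 | 1 = 1
~~x_3 & (x_1 | (x_3 -> x_3)) = 1 & 1 = 1
x_2 | x_1 = 1/3 | 2/3 = 2/3
~x_1 = ~2/3 = 0
(x_2 | x_1) -> ~x_1 = 2/3 -> 0 = 0
~x_3 = ~1/3 = 0
((x_2 | x_1) -> ~x_1) -> ~x_3 = 0 -> 0 = 1
x_3 | x_3 = 1/3 | 1/3 = 1/3
x_2 & (x_3 | x_3) = 1/3 & 1/3 = 1/3
x_2 -> x_2 = 1/3 -> 1/3 = 1
x_1 -> (x_2 -> x_2) = 2/3 -> 1 = 1
(x_2 & (x_3 | x_3)) & (x_1 -> (x_2 -> x_2)) = 1/3 & 1 = 1/3
(((x_2 | x_1) -> ~x_1) -> ~x_3) -> ((x_2 & (x_3 | x_3)) & (x_1 -> (x_2 -> x_2))) = 1 -> 1/3 = 1/3
(~~x_3 & (x_1 | (x_3 -> x_3))) -> ((((x_2 | x_1) -> ~x_1) -> ~x_3) -> ((x_2 & (x_3 | x_3)) & (x_1 -> (x_2 -> x_2)))) = 1 -> 1/3 = 1/3
x_2 -> x_1 = 1/3 -> 2/3 = 1
(x_2 -> x_1) | x_2 = 1 | 1/3 = 1
~x_1 = ~2/3 = 0
x_1 -> ~x_1 = 2/3 -> 0 = 0
((x_2 -> x_1) | x_2) | (x_1 -> ~x_1) = 1 | 0 = 1
x_1 -> x_3 = 2/3 -> 1/3 = 1/3
x_2 & (x_1 -> x_3) = 1/3 & 1/3 = 1/3
x_3 -> (x_2 & (x_1 -> x_3)) = 1/3 -> 1/3 = 1
x_1 | x_1 = 2/3 | 2/3 = 2/3
x_3 | (x_1 | x_1) = 1/3 | 2/3 = 2/3
(x_3 -> (x_2 & (x_1 -> x_3))) -> (x_3 | (x_1 | x_1)) = 1 -> 2/3 = 2/3
(((x_2 -> x_1) | x_2) | (x_1 -> ~x_1)) & ((x_3 -> (x_2 & (x_1 -> x_3))) -> (x_3 | (x_1 | x_1))) = 1 & 2/3 = 2/3
((~~x_3 & (x_1 | (x_3 -> x_3))) -> ((((x_2 | x_1) -> ~x_1) -> ~x_3) -> ((x_2 & (x_3 | x_3)) & (x_1 -> (x_2 -> x_2))))) | ((((x_2 -> x_1) | x_2) | (x_1 -> ~x_1)) & ((x_3 -> (x_2 & (x_1 -> x_3))) -> (x_3 | (x_1 | x_1)))) = 1/3 | 2/3 = 2/3

2/3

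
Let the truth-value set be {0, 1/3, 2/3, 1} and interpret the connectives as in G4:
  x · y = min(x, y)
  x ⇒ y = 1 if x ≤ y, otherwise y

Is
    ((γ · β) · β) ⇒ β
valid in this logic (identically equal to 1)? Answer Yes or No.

Yes

β = 0, γ = 0 ↦ 1
β = 0, γ = 1/3 ↦ 1
β = 0, γ = 2/3 ↦ 1
β = 0, γ = 1 ↦ 1
β = 1/3, γ = 0 ↦ 1
β = 1/3, γ = 1/3 ↦ 1
β = 1/3, γ = 2/3 ↦ 1
β = 1/3, γ = 1 ↦ 1
β = 2/3, γ = 0 ↦ 1
β = 2/3, γ = 1/3 ↦ 1
β = 2/3, γ = 2/3 ↦ 1
β = 2/3, γ = 1 ↦ 1
β = 1, γ = 0 ↦ 1
β = 1, γ = 1/3 ↦ 1
β = 1, γ = 2/3 ↦ 1
β = 1, γ = 1 ↦ 1
Every assignment gives a value ≥ 1.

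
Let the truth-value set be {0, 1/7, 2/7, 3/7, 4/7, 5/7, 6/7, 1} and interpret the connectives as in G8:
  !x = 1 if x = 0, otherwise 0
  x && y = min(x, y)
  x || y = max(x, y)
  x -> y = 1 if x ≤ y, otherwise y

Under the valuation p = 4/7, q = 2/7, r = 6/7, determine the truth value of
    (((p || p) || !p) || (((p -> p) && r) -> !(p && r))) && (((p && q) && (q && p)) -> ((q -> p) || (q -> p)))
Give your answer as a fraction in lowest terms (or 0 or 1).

4/7

p || p = 4/7 || 4/7 = 4/7
!p = !4/7 = 0
(p || p) || !p = 4/7 || 0 = 4/7
p -> p = 4/7 -> 4/7 = 1
(p -> p) && r = 1 && 6/7 = 6/7
p && r = 4/7 && 6/7 = 4/7
!(p && r) = !4/7 = 0
((p -> p) && r) -> !(p && r) = 6/7 -> 0 = 0
((p || p) || !p) || (((p -> p) && r) -> !(p && r)) = 4/7 || 0 = 4/7
p && q = 4/7 && 2/7 = 2/7
q && p = 2/7 && 4/7 = 2/7
(p && q) && (q && p) = 2/7 && 2/7 = 2/7
q -> p = 2/7 -> 4/7 = 1
q -> p = 2/7 -> 4/7 = 1
(q -> p) || (q -> p) = 1 || 1 = 1
((p && q) && (q && p)) -> ((q -> p) || (q -> p)) = 2/7 -> 1 = 1
(((p || p) || !p) || (((p -> p) && r) -> !(p && r))) && (((p && q) && (q && p)) -> ((q -> p) || (q -> p))) = 4/7 && 1 = 4/7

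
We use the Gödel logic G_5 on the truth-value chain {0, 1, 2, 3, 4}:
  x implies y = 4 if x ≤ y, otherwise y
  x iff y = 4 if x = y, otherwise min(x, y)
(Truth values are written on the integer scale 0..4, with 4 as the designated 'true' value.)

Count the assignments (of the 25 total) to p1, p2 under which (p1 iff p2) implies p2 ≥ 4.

21

value 4: 21 assignments (counts)
value 3: 1 assignment
value 2: 1 assignment
value 1: 1 assignment
value 0: 1 assignment
So 21 of the 25 assignments meet the threshold.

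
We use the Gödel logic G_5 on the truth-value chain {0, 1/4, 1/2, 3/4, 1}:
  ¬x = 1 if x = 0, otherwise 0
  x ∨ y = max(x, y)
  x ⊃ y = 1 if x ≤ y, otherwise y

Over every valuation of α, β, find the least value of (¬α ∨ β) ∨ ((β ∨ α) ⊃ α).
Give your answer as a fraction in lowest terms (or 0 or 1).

1/2

Take α = 1/4, β = 1/2:
¬α = ¬1/4 = 0
¬α ∨ β = 0 ∨ 1/2 = 1/2
β ∨ α = 1/2 ∨ 1/4 = 1/2
(β ∨ α) ⊃ α = 1/2 ⊃ 1/4 = 1/4
(¬α ∨ β) ∨ ((β ∨ α) ⊃ α) = 1/2 ∨ 1/4 = 1/2
No assignment yields a value below 1/2, so this is the minimum.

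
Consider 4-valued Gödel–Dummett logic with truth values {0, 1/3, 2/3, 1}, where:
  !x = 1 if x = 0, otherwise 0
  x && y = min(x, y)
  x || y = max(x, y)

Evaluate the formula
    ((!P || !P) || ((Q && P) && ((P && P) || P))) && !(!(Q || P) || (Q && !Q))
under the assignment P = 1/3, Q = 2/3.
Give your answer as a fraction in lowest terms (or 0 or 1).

1/3

!P = !1/3 = 0
!P = !1/3 = 0
!P || !P = 0 || 0 = 0
Q && P = 2/3 && 1/3 = 1/3
P && P = 1/3 && 1/3 = 1/3
(P && P) || P = 1/3 || 1/3 = 1/3
(Q && P) && ((P && P) || P) = 1/3 && 1/3 = 1/3
(!P || !P) || ((Q && P) && ((P && P) || P)) = 0 || 1/3 = 1/3
Q || P = 2/3 || 1/3 = 2/3
!(Q || P) = !2/3 = 0
!Q = !2/3 = 0
Q && !Q = 2/3 && 0 = 0
!(Q || P) || (Q && !Q) = 0 || 0 = 0
!(!(Q || P) || (Q && !Q)) = !0 = 1
((!P || !P) || ((Q && P) && ((P && P) || P))) && !(!(Q || P) || (Q && !Q)) = 1/3 && 1 = 1/3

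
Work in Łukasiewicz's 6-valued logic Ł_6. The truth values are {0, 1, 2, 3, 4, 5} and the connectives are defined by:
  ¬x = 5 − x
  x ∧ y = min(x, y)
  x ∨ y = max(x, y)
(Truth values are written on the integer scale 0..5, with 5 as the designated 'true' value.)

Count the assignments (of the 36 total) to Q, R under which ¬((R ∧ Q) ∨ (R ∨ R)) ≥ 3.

value 5: 6 assignments (counts)
value 4: 6 assignments (counts)
value 3: 6 assignments (counts)
value 2: 6 assignments
value 1: 6 assignments
value 0: 6 assignments
So 18 of the 36 assignments meet the threshold.

18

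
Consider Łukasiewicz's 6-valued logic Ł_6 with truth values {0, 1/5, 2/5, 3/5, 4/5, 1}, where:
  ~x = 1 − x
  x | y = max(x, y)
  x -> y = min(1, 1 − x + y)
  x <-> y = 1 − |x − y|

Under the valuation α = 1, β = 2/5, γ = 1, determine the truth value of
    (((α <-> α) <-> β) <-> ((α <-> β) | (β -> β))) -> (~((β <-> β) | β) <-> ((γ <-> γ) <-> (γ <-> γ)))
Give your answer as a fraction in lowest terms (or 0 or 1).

3/5

α <-> α = 1 <-> 1 = 1
(α <-> α) <-> β = 1 <-> 2/5 = 2/5
α <-> β = 1 <-> 2/5 = 2/5
β -> β = 2/5 -> 2/5 = 1
(α <-> β) | (β -> β) = 2/5 | 1 = 1
((α <-> α) <-> β) <-> ((α <-> β) | (β -> β)) = 2/5 <-> 1 = 2/5
β <-> β = 2/5 <-> 2/5 = 1
(β <-> β) | β = 1 | 2/5 = 1
~((β <-> β) | β) = ~1 = 0
γ <-> γ = 1 <-> 1 = 1
γ <-> γ = 1 <-> 1 = 1
(γ <-> γ) <-> (γ <-> γ) = 1 <-> 1 = 1
~((β <-> β) | β) <-> ((γ <-> γ) <-> (γ <-> γ)) = 0 <-> 1 = 0
(((α <-> α) <-> β) <-> ((α <-> β) | (β -> β))) -> (~((β <-> β) | β) <-> ((γ <-> γ) <-> (γ <-> γ))) = 2/5 -> 0 = 3/5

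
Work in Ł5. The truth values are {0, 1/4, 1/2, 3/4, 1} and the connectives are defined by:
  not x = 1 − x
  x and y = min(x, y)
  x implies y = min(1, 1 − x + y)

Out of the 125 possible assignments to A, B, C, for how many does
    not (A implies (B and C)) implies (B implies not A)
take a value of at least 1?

112

value 1: 112 assignments (counts)
value 3/4: 6 assignments
value 1/2: 4 assignments
value 1/4: 2 assignments
value 0: 1 assignment
So 112 of the 125 assignments meet the threshold.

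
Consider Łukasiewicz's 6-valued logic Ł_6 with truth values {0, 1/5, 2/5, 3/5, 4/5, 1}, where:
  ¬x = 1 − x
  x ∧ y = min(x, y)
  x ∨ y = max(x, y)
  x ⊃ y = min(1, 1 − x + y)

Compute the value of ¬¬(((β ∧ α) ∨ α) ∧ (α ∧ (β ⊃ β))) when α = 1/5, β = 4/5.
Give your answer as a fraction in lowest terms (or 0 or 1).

1/5

β ∧ α = 4/5 ∧ 1/5 = 1/5
(β ∧ α) ∨ α = 1/5 ∨ 1/5 = 1/5
β ⊃ β = 4/5 ⊃ 4/5 = 1
α ∧ (β ⊃ β) = 1/5 ∧ 1 = 1/5
((β ∧ α) ∨ α) ∧ (α ∧ (β ⊃ β)) = 1/5 ∧ 1/5 = 1/5
¬(((β ∧ α) ∨ α) ∧ (α ∧ (β ⊃ β))) = ¬1/5 = 4/5
¬¬(((β ∧ α) ∨ α) ∧ (α ∧ (β ⊃ β))) = ¬4/5 = 1/5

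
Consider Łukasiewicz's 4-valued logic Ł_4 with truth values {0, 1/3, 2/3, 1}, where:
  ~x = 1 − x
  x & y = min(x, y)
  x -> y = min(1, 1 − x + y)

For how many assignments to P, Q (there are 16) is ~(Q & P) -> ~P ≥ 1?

P = 0, Q = 0 ↦ 1  ≥
P = 0, Q = 1/3 ↦ 1  ≥
P = 0, Q = 2/3 ↦ 1  ≥
P = 0, Q = 1 ↦ 1  ≥
P = 1/3, Q = 0 ↦ 2/3  <
P = 1/3, Q = 1/3 ↦ 1  ≥
P = 1/3, Q = 2/3 ↦ 1  ≥
P = 1/3, Q = 1 ↦ 1  ≥
P = 2/3, Q = 0 ↦ 1/3  <
P = 2/3, Q = 1/3 ↦ 2/3  <
P = 2/3, Q = 2/3 ↦ 1  ≥
P = 2/3, Q = 1 ↦ 1  ≥
P = 1, Q = 0 ↦ 0  <
P = 1, Q = 1/3 ↦ 1/3  <
P = 1, Q = 2/3 ↦ 2/3  <
P = 1, Q = 1 ↦ 1  ≥
So 10 of the 16 assignments meet the threshold.

10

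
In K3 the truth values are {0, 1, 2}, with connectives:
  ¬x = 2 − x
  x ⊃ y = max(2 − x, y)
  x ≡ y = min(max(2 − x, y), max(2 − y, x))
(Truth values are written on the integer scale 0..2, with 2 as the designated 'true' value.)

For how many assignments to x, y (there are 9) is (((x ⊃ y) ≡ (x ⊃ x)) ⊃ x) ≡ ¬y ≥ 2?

x = 0, y = 0 ↦ 0  <
x = 0, y = 1 ↦ 1  <
x = 0, y = 2 ↦ 2  ≥
x = 1, y = 0 ↦ 1  <
x = 1, y = 1 ↦ 1  <
x = 1, y = 2 ↦ 1  <
x = 2, y = 0 ↦ 2  ≥
x = 2, y = 1 ↦ 1  <
x = 2, y = 2 ↦ 0  <
So 2 of the 9 assignments meet the threshold.

2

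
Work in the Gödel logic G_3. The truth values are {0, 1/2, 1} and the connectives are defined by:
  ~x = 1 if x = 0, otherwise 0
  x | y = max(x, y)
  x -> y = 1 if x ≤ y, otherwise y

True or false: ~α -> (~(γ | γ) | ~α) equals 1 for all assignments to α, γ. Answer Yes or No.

α = 0, γ = 0 ↦ 1
α = 0, γ = 1/2 ↦ 1
α = 0, γ = 1 ↦ 1
α = 1/2, γ = 0 ↦ 1
α = 1/2, γ = 1/2 ↦ 1
α = 1/2, γ = 1 ↦ 1
α = 1, γ = 0 ↦ 1
α = 1, γ = 1/2 ↦ 1
α = 1, γ = 1 ↦ 1
Every assignment gives a value ≥ 1.

Yes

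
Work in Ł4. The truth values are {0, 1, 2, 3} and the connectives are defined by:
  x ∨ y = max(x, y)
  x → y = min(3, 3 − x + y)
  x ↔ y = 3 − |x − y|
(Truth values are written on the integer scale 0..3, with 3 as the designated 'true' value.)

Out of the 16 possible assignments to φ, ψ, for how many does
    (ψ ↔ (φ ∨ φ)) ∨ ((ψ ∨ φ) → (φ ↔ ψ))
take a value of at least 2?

φ = 0, ψ = 0 ↦ 3  ≥
φ = 0, ψ = 1 ↦ 3  ≥
φ = 0, ψ = 2 ↦ 2  ≥
φ = 0, ψ = 3 ↦ 0  <
φ = 1, ψ = 0 ↦ 3  ≥
φ = 1, ψ = 1 ↦ 3  ≥
φ = 1, ψ = 2 ↦ 3  ≥
φ = 1, ψ = 3 ↦ 1  <
φ = 2, ψ = 0 ↦ 2  ≥
φ = 2, ψ = 1 ↦ 3  ≥
φ = 2, ψ = 2 ↦ 3  ≥
φ = 2, ψ = 3 ↦ 2  ≥
φ = 3, ψ = 0 ↦ 0  <
φ = 3, ψ = 1 ↦ 1  <
φ = 3, ψ = 2 ↦ 2  ≥
φ = 3, ψ = 3 ↦ 3  ≥
So 12 of the 16 assignments meet the threshold.

12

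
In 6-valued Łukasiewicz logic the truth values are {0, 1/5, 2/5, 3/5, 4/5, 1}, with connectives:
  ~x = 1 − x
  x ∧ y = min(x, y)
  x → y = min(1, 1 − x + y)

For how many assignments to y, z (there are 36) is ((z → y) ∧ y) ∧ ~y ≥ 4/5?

value 2/5: 12 assignments
value 1/5: 12 assignments
value 0: 12 assignments
So 0 of the 36 assignments meet the threshold.

0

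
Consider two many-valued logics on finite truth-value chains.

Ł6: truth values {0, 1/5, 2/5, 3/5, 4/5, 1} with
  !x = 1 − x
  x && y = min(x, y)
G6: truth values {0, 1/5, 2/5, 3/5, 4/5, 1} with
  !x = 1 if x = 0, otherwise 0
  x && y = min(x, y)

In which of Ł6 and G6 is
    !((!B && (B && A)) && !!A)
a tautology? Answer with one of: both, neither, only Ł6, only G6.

In Ł6: at A = 1/5, B = 1/5 the value is 4/5 — not a tautology.
In G6: every assignment gives 1 — tautology.

only G6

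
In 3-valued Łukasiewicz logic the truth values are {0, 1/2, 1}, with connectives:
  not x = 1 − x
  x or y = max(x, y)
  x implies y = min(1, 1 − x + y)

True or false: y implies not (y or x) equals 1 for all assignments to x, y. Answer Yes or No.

No

Counterexample: take x = 0, y = 1.
y or x = 1 or 0 = 1
not (y or x) = not 1 = 0
y implies not (y or x) = 1 implies 0 = 0
This gives 0 ≠ 1.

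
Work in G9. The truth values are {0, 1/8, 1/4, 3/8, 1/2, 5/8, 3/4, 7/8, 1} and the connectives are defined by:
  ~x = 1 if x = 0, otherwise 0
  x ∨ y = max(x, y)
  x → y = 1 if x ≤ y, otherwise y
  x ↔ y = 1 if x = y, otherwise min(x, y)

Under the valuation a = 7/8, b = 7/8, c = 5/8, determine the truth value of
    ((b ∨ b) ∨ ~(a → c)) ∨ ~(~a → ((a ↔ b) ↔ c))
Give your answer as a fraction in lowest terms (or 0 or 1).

7/8

b ∨ b = 7/8 ∨ 7/8 = 7/8
a → c = 7/8 → 5/8 = 5/8
~(a → c) = ~5/8 = 0
(b ∨ b) ∨ ~(a → c) = 7/8 ∨ 0 = 7/8
~a = ~7/8 = 0
a ↔ b = 7/8 ↔ 7/8 = 1
(a ↔ b) ↔ c = 1 ↔ 5/8 = 5/8
~a → ((a ↔ b) ↔ c) = 0 → 5/8 = 1
~(~a → ((a ↔ b) ↔ c)) = ~1 = 0
((b ∨ b) ∨ ~(a → c)) ∨ ~(~a → ((a ↔ b) ↔ c)) = 7/8 ∨ 0 = 7/8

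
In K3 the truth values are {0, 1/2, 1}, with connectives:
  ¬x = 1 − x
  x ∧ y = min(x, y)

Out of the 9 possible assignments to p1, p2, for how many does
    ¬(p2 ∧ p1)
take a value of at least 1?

5

p1 = 0, p2 = 0 ↦ 1  ≥
p1 = 0, p2 = 1/2 ↦ 1  ≥
p1 = 0, p2 = 1 ↦ 1  ≥
p1 = 1/2, p2 = 0 ↦ 1  ≥
p1 = 1/2, p2 = 1/2 ↦ 1/2  <
p1 = 1/2, p2 = 1 ↦ 1/2  <
p1 = 1, p2 = 0 ↦ 1  ≥
p1 = 1, p2 = 1/2 ↦ 1/2  <
p1 = 1, p2 = 1 ↦ 0  <
So 5 of the 9 assignments meet the threshold.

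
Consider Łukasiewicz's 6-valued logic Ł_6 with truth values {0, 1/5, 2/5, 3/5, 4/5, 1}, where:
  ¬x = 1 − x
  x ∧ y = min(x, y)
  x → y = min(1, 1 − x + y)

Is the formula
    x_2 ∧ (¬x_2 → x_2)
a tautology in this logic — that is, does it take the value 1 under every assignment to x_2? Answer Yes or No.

Counterexample: take x_2 = 0.
¬x_2 = ¬0 = 1
¬x_2 → x_2 = 1 → 0 = 0
x_2 ∧ (¬x_2 → x_2) = 0 ∧ 0 = 0
This gives 0 ≠ 1.

No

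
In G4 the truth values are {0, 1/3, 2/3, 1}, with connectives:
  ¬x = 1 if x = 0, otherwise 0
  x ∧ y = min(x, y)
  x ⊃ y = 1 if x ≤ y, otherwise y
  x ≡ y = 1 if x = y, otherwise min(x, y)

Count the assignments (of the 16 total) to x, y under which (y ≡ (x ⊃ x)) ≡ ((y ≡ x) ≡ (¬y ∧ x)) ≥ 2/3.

x = 0, y = 0 ↦ 1  ≥
x = 0, y = 1/3 ↦ 1/3  <
x = 0, y = 2/3 ↦ 2/3  ≥
x = 0, y = 1 ↦ 1  ≥
x = 1/3, y = 0 ↦ 1  ≥
x = 1/3, y = 1/3 ↦ 0  <
x = 1/3, y = 2/3 ↦ 0  <
x = 1/3, y = 1 ↦ 0  <
x = 2/3, y = 0 ↦ 1  ≥
x = 2/3, y = 1/3 ↦ 0  <
x = 2/3, y = 2/3 ↦ 0  <
x = 2/3, y = 1 ↦ 0  <
x = 1, y = 0 ↦ 1  ≥
x = 1, y = 1/3 ↦ 0  <
x = 1, y = 2/3 ↦ 0  <
x = 1, y = 1 ↦ 0  <
So 6 of the 16 assignments meet the threshold.

6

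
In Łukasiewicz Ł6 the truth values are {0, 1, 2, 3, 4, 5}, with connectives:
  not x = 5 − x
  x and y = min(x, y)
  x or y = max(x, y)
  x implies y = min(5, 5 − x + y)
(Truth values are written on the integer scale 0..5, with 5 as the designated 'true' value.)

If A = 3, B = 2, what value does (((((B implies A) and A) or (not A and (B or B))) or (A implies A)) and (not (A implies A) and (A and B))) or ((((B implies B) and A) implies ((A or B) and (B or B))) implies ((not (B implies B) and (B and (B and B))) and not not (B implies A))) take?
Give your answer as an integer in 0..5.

B implies A = 2 implies 3 = 5
(B implies A) and A = 5 and 3 = 3
not A = not 3 = 2
B or B = 2 or 2 = 2
not A and (B or B) = 2 and 2 = 2
((B implies A) and A) or (not A and (B or B)) = 3 or 2 = 3
A implies A = 3 implies 3 = 5
(((B implies A) and A) or (not A and (B or B))) or (A implies A) = 3 or 5 = 5
A implies A = 3 implies 3 = 5
not (A implies A) = not 5 = 0
A and B = 3 and 2 = 2
not (A implies A) and (A and B) = 0 and 2 = 0
((((B implies A) and A) or (not A and (B or B))) or (A implies A)) and (not (A implies A) and (A and B)) = 5 and 0 = 0
B implies B = 2 implies 2 = 5
(B implies B) and A = 5 and 3 = 3
A or B = 3 or 2 = 3
B or B = 2 or 2 = 2
(A or B) and (B or B) = 3 and 2 = 2
((B implies B) and A) implies ((A or B) and (B or B)) = 3 implies 2 = 4
B implies B = 2 implies 2 = 5
not (B implies B) = not 5 = 0
B and B = 2 and 2 = 2
B and (B and B) = 2 and 2 = 2
not (B implies B) and (B and (B and B)) = 0 and 2 = 0
B implies A = 2 implies 3 = 5
not (B implies A) = not 5 = 0
not not (B implies A) = not 0 = 5
(not (B implies B) and (B and (B and B))) and not not (B implies A) = 0 and 5 = 0
(((B implies B) and A) implies ((A or B) and (B or B))) implies ((not (B implies B) and (B and (B and B))) and not not (B implies A)) = 4 implies 0 = 1
(((((B implies A) and A) or (not A and (B or B))) or (A implies A)) and (not (A implies A) and (A and B))) or ((((B implies B) and A) implies ((A or B) and (B or B))) implies ((not (B implies B) and (B and (B and B))) and not not (B implies A))) = 0 or 1 = 1

1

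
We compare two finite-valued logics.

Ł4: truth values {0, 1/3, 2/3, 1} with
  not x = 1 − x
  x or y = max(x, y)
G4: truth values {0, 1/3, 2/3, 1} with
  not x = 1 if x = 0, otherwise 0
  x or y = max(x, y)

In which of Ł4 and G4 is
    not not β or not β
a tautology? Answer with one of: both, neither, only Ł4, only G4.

only G4

In Ł4: at β = 1/3 the value is 2/3 — not a tautology.
In G4: every assignment gives 1 — tautology.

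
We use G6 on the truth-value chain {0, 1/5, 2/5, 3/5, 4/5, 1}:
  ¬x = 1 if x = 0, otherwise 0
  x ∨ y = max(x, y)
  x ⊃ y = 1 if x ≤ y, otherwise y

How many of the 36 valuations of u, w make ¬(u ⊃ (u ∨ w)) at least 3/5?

value 0: 36 assignments
So 0 of the 36 assignments meet the threshold.

0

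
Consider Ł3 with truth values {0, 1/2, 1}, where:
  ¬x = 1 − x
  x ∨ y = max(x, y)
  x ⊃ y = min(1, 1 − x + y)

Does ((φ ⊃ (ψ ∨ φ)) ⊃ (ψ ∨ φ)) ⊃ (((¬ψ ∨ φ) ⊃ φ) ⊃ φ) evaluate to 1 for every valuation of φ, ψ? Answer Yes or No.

No

Counterexample: take φ = 0, ψ = 1.
ψ ∨ φ = 1 ∨ 0 = 1
φ ⊃ (ψ ∨ φ) = 0 ⊃ 1 = 1
ψ ∨ φ = 1 ∨ 0 = 1
(φ ⊃ (ψ ∨ φ)) ⊃ (ψ ∨ φ) = 1 ⊃ 1 = 1
¬ψ = ¬1 = 0
¬ψ ∨ φ = 0 ∨ 0 = 0
(¬ψ ∨ φ) ⊃ φ = 0 ⊃ 0 = 1
((¬ψ ∨ φ) ⊃ φ) ⊃ φ = 1 ⊃ 0 = 0
((φ ⊃ (ψ ∨ φ)) ⊃ (ψ ∨ φ)) ⊃ (((¬ψ ∨ φ) ⊃ φ) ⊃ φ) = 1 ⊃ 0 = 0
This gives 0 ≠ 1.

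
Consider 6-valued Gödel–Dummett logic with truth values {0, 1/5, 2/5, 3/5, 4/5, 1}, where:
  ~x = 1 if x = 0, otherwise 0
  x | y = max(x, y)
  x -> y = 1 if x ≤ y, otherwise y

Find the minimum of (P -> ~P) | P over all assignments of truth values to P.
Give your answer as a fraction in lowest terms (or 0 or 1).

1/5

Take P = 1/5:
~P = ~1/5 = 0
P -> ~P = 1/5 -> 0 = 0
(P -> ~P) | P = 0 | 1/5 = 1/5
No assignment yields a value below 1/5, so this is the minimum.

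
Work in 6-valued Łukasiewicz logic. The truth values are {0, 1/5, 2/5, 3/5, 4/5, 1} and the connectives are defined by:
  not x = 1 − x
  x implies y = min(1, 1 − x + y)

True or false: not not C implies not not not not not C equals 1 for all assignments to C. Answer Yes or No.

No

Counterexample: take C = 3/5.
not C = not 3/5 = 2/5
not not C = not 2/5 = 3/5
not not not C = not 3/5 = 2/5
not not not not C = not 2/5 = 3/5
not not not not not C = not 3/5 = 2/5
not not C implies not not not not not C = 3/5 implies 2/5 = 4/5
This gives 4/5 ≠ 1.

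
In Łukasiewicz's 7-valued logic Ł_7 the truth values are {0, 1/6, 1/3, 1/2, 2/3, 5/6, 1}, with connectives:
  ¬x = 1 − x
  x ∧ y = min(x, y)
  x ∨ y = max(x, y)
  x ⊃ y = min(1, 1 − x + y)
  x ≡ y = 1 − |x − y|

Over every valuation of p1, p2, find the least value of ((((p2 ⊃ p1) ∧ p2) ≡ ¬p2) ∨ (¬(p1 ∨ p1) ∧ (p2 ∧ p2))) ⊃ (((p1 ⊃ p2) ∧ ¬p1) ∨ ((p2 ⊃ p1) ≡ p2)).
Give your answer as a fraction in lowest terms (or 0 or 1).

Take p1 = 1/2, p2 = 1/2:
p2 ⊃ p1 = 1/2 ⊃ 1/2 = 1
(p2 ⊃ p1) ∧ p2 = 1 ∧ 1/2 = 1/2
¬p2 = ¬1/2 = 1/2
((p2 ⊃ p1) ∧ p2) ≡ ¬p2 = 1/2 ≡ 1/2 = 1
p1 ∨ p1 = 1/2 ∨ 1/2 = 1/2
¬(p1 ∨ p1) = ¬1/2 = 1/2
p2 ∧ p2 = 1/2 ∧ 1/2 = 1/2
¬(p1 ∨ p1) ∧ (p2 ∧ p2) = 1/2 ∧ 1/2 = 1/2
(((p2 ⊃ p1) ∧ p2) ≡ ¬p2) ∨ (¬(p1 ∨ p1) ∧ (p2 ∧ p2)) = 1 ∨ 1/2 = 1
p1 ⊃ p2 = 1/2 ⊃ 1/2 = 1
¬p1 = ¬1/2 = 1/2
(p1 ⊃ p2) ∧ ¬p1 = 1 ∧ 1/2 = 1/2
p2 ⊃ p1 = 1/2 ⊃ 1/2 = 1
(p2 ⊃ p1) ≡ p2 = 1 ≡ 1/2 = 1/2
((p1 ⊃ p2) ∧ ¬p1) ∨ ((p2 ⊃ p1) ≡ p2) = 1/2 ∨ 1/2 = 1/2
((((p2 ⊃ p1) ∧ p2) ≡ ¬p2) ∨ (¬(p1 ∨ p1) ∧ (p2 ∧ p2))) ⊃ (((p1 ⊃ p2) ∧ ¬p1) ∨ ((p2 ⊃ p1) ≡ p2)) = 1 ⊃ 1/2 = 1/2
No assignment yields a value below 1/2, so this is the minimum.

1/2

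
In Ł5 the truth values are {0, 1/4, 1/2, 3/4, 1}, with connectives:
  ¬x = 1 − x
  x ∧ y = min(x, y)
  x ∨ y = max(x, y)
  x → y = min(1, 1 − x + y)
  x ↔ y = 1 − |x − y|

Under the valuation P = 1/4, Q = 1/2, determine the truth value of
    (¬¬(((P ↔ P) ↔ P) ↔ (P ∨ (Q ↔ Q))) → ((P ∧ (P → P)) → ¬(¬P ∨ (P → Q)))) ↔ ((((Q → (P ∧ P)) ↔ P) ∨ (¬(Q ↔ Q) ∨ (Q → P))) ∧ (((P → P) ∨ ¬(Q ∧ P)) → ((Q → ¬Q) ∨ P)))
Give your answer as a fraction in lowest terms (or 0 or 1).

P ↔ P = 1/4 ↔ 1/4 = 1
(P ↔ P) ↔ P = 1 ↔ 1/4 = 1/4
Q ↔ Q = 1/2 ↔ 1/2 = 1
P ∨ (Q ↔ Q) = 1/4 ∨ 1 = 1
((P ↔ P) ↔ P) ↔ (P ∨ (Q ↔ Q)) = 1/4 ↔ 1 = 1/4
¬(((P ↔ P) ↔ P) ↔ (P ∨ (Q ↔ Q))) = ¬1/4 = 3/4
¬¬(((P ↔ P) ↔ P) ↔ (P ∨ (Q ↔ Q))) = ¬3/4 = 1/4
P → P = 1/4 → 1/4 = 1
P ∧ (P → P) = 1/4 ∧ 1 = 1/4
¬P = ¬1/4 = 3/4
P → Q = 1/4 → 1/2 = 1
¬P ∨ (P → Q) = 3/4 ∨ 1 = 1
¬(¬P ∨ (P → Q)) = ¬1 = 0
(P ∧ (P → P)) → ¬(¬P ∨ (P → Q)) = 1/4 → 0 = 3/4
¬¬(((P ↔ P) ↔ P) ↔ (P ∨ (Q ↔ Q))) → ((P ∧ (P → P)) → ¬(¬P ∨ (P → Q))) = 1/4 → 3/4 = 1
P ∧ P = 1/4 ∧ 1/4 = 1/4
Q → (P ∧ P) = 1/2 → 1/4 = 3/4
(Q → (P ∧ P)) ↔ P = 3/4 ↔ 1/4 = 1/2
Q ↔ Q = 1/2 ↔ 1/2 = 1
¬(Q ↔ Q) = ¬1 = 0
Q → P = 1/2 → 1/4 = 3/4
¬(Q ↔ Q) ∨ (Q → P) = 0 ∨ 3/4 = 3/4
((Q → (P ∧ P)) ↔ P) ∨ (¬(Q ↔ Q) ∨ (Q → P)) = 1/2 ∨ 3/4 = 3/4
P → P = 1/4 → 1/4 = 1
Q ∧ P = 1/2 ∧ 1/4 = 1/4
¬(Q ∧ P) = ¬1/4 = 3/4
(P → P) ∨ ¬(Q ∧ P) = 1 ∨ 3/4 = 1
¬Q = ¬1/2 = 1/2
Q → ¬Q = 1/2 → 1/2 = 1
(Q → ¬Q) ∨ P = 1 ∨ 1/4 = 1
((P → P) ∨ ¬(Q ∧ P)) → ((Q → ¬Q) ∨ P) = 1 → 1 = 1
(((Q → (P ∧ P)) ↔ P) ∨ (¬(Q ↔ Q) ∨ (Q → P))) ∧ (((P → P) ∨ ¬(Q ∧ P)) → ((Q → ¬Q) ∨ P)) = 3/4 ∧ 1 = 3/4
(¬¬(((P ↔ P) ↔ P) ↔ (P ∨ (Q ↔ Q))) → ((P ∧ (P → P)) → ¬(¬P ∨ (P → Q)))) ↔ ((((Q → (P ∧ P)) ↔ P) ∨ (¬(Q ↔ Q) ∨ (Q → P))) ∧ (((P → P) ∨ ¬(Q ∧ P)) → ((Q → ¬Q) ∨ P))) = 1 ↔ 3/4 = 3/4

3/4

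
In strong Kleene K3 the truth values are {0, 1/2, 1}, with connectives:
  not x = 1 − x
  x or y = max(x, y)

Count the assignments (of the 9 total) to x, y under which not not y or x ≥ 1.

5

x = 0, y = 0 ↦ 0  <
x = 0, y = 1/2 ↦ 1/2  <
x = 0, y = 1 ↦ 1  ≥
x = 1/2, y = 0 ↦ 1/2  <
x = 1/2, y = 1/2 ↦ 1/2  <
x = 1/2, y = 1 ↦ 1  ≥
x = 1, y = 0 ↦ 1  ≥
x = 1, y = 1/2 ↦ 1  ≥
x = 1, y = 1 ↦ 1  ≥
So 5 of the 9 assignments meet the threshold.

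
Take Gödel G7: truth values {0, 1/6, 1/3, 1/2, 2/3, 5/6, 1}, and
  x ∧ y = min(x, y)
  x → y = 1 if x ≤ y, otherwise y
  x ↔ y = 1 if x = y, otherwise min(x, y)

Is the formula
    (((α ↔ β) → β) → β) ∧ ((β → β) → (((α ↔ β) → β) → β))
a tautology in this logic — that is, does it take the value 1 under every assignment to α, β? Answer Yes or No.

Counterexample: take α = 0, β = 1/6.
α ↔ β = 0 ↔ 1/6 = 0
(α ↔ β) → β = 0 → 1/6 = 1
((α ↔ β) → β) → β = 1 → 1/6 = 1/6
β → β = 1/6 → 1/6 = 1
((α ↔ β) → β) → β = 1 → 1/6 = 1/6
(β → β) → (((α ↔ β) → β) → β) = 1 → 1/6 = 1/6
(((α ↔ β) → β) → β) ∧ ((β → β) → (((α ↔ β) → β) → β)) = 1/6 ∧ 1/6 = 1/6
This gives 1/6 ≠ 1.

No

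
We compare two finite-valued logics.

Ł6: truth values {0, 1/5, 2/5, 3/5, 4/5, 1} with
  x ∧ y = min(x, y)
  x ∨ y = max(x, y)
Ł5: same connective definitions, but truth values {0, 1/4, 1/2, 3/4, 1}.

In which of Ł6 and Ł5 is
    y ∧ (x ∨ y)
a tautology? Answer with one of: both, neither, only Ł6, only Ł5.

neither

In Ł6: at x = 0, y = 0 the value is 0 — not a tautology.
In Ł5: at x = 0, y = 0 the value is 0 — not a tautology.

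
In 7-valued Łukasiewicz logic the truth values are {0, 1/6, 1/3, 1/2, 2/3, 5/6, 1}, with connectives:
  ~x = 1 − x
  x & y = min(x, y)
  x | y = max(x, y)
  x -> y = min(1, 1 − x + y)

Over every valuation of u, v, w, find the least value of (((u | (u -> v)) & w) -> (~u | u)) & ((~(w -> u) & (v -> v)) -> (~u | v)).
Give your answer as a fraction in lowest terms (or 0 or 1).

1/2

Take u = 1/2, v = 1/2, w = 1:
u -> v = 1/2 -> 1/2 = 1
u | (u -> v) = 1/2 | 1 = 1
(u | (u -> v)) & w = 1 & 1 = 1
~u = ~1/2 = 1/2
~u | u = 1/2 | 1/2 = 1/2
((u | (u -> v)) & w) -> (~u | u) = 1 -> 1/2 = 1/2
w -> u = 1 -> 1/2 = 1/2
~(w -> u) = ~1/2 = 1/2
v -> v = 1/2 -> 1/2 = 1
~(w -> u) & (v -> v) = 1/2 & 1 = 1/2
~u = ~1/2 = 1/2
~u | v = 1/2 | 1/2 = 1/2
(~(w -> u) & (v -> v)) -> (~u | v) = 1/2 -> 1/2 = 1
(((u | (u -> v)) & w) -> (~u | u)) & ((~(w -> u) & (v -> v)) -> (~u | v)) = 1/2 & 1 = 1/2
No assignment yields a value below 1/2, so this is the minimum.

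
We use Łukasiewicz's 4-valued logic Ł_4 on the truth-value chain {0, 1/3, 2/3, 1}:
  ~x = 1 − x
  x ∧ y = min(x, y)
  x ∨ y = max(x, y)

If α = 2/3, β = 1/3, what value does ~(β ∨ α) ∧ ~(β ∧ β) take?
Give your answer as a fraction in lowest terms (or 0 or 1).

1/3

β ∨ α = 1/3 ∨ 2/3 = 2/3
~(β ∨ α) = ~2/3 = 1/3
β ∧ β = 1/3 ∧ 1/3 = 1/3
~(β ∧ β) = ~1/3 = 2/3
~(β ∨ α) ∧ ~(β ∧ β) = 1/3 ∧ 2/3 = 1/3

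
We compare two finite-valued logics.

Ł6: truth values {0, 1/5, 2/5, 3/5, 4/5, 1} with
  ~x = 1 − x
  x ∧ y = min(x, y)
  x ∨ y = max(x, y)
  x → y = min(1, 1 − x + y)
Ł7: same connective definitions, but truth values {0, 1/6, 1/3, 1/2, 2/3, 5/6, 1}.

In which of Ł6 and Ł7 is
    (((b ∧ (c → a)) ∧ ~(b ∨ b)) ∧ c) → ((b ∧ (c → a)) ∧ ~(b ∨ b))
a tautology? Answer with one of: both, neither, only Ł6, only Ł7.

In Ł6: every assignment gives 1 — tautology.
In Ł7: every assignment gives 1 — tautology.

both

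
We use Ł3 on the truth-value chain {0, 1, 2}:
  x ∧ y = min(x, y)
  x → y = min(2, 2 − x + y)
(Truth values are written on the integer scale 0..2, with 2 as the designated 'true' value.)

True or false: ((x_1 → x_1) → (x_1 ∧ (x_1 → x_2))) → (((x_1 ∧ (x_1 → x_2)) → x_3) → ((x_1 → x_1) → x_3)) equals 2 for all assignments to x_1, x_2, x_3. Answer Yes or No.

Yes

At x_1 = 1, x_2 = 1, x_3 = 1, for instance:
x_1 → x_1 = 1 → 1 = 2
x_1 → x_2 = 1 → 1 = 2
x_1 ∧ (x_1 → x_2) = 1 ∧ 2 = 1
(x_1 → x_1) → (x_1 ∧ (x_1 → x_2)) = 2 → 1 = 1
(x_1 ∧ (x_1 → x_2)) → x_3 = 1 → 1 = 2
(x_1 → x_1) → x_3 = 2 → 1 = 1
((x_1 ∧ (x_1 → x_2)) → x_3) → ((x_1 → x_1) → x_3) = 2 → 1 = 1
((x_1 → x_1) → (x_1 ∧ (x_1 → x_2))) → (((x_1 ∧ (x_1 → x_2)) → x_3) → ((x_1 → x_1) → x_3)) = 1 → 1 = 2
and checking the remaining 26 assignments likewise gives ≥ 2 in every case.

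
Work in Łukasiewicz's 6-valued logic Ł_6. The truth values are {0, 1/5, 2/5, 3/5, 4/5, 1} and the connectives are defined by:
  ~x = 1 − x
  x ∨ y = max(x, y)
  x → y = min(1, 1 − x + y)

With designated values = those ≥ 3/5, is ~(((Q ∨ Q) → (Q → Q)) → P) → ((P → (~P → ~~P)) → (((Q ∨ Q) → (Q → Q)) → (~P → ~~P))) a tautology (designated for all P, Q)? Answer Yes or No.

No

Counterexample: take P = 0, Q = 0.
Q ∨ Q = 0 ∨ 0 = 0
Q → Q = 0 → 0 = 1
(Q ∨ Q) → (Q → Q) = 0 → 1 = 1
((Q ∨ Q) → (Q → Q)) → P = 1 → 0 = 0
~(((Q ∨ Q) → (Q → Q)) → P) = ~0 = 1
~P = ~0 = 1
~P = ~0 = 1
~~P = ~1 = 0
~P → ~~P = 1 → 0 = 0
P → (~P → ~~P) = 0 → 0 = 1
((Q ∨ Q) → (Q → Q)) → (~P → ~~P) = 1 → 0 = 0
(P → (~P → ~~P)) → (((Q ∨ Q) → (Q → Q)) → (~P → ~~P)) = 1 → 0 = 0
~(((Q ∨ Q) → (Q → Q)) → P) → ((P → (~P → ~~P)) → (((Q ∨ Q) → (Q → Q)) → (~P → ~~P))) = 1 → 0 = 0
This gives 0, which is below 3/5.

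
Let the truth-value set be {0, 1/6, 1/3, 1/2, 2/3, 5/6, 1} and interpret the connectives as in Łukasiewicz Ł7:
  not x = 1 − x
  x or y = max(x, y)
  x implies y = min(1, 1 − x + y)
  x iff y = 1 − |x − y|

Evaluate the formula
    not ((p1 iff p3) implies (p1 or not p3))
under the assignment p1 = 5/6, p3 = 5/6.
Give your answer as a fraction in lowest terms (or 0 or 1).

1/6

p1 iff p3 = 5/6 iff 5/6 = 1
not p3 = not 5/6 = 1/6
p1 or not p3 = 5/6 or 1/6 = 5/6
(p1 iff p3) implies (p1 or not p3) = 1 implies 5/6 = 5/6
not ((p1 iff p3) implies (p1 or not p3)) = not 5/6 = 1/6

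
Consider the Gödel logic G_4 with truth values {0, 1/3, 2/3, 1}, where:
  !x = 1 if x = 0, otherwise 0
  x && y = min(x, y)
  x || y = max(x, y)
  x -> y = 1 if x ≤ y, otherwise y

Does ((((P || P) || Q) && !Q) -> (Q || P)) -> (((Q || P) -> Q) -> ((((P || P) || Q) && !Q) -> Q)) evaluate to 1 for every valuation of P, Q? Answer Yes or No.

P = 0, Q = 0 ↦ 1
P = 0, Q = 1/3 ↦ 1
P = 0, Q = 2/3 ↦ 1
P = 0, Q = 1 ↦ 1
P = 1/3, Q = 0 ↦ 1
P = 1/3, Q = 1/3 ↦ 1
P = 1/3, Q = 2/3 ↦ 1
P = 1/3, Q = 1 ↦ 1
P = 2/3, Q = 0 ↦ 1
P = 2/3, Q = 1/3 ↦ 1
P = 2/3, Q = 2/3 ↦ 1
P = 2/3, Q = 1 ↦ 1
P = 1, Q = 0 ↦ 1
P = 1, Q = 1/3 ↦ 1
P = 1, Q = 2/3 ↦ 1
P = 1, Q = 1 ↦ 1
Every assignment gives a value ≥ 1.

Yes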